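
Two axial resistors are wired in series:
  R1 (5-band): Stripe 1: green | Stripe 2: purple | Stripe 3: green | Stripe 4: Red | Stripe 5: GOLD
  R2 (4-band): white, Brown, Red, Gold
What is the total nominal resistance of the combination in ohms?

R1: green, violet, green → 575; red ×10^2 → 57500 Ω.
R2: white, brown → 91; red ×10^2 → 9100 Ω.
Series: 57500 + 9100 = 66600 Ω.

66600 Ω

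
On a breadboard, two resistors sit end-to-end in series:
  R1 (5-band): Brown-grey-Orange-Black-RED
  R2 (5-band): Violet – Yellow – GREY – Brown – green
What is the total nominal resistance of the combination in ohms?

R1: brown, grey, orange → 183; black ×1 → 183 Ω.
R2: violet, yellow, grey → 748; brown ×10 → 7480 Ω.
Series: 183 + 7480 = 7663 Ω.

7663 Ω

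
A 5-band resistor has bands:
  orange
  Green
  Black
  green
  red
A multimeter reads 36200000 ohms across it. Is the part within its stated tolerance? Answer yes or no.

Orange → 3 (first significant figure)
Green → 5 (second significant figure)
Black → 0 (third significant figure)
Green → ×10^5 multiplier
Red → ±2% tolerance
350 × 100000 = 35000000 Ω
Allowed range: 34300000 Ω to 35700000 Ω.
36200000 ohms lies outside that range.

no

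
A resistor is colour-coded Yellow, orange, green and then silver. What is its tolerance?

±10%

The last band, silver, is the tolerance band.
Silver corresponds to ±10%.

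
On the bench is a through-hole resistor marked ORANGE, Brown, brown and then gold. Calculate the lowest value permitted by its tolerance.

Orange → 3 (first significant figure)
Brown → 1 (second significant figure)
Brown → ×10 multiplier
Gold → ±5% tolerance
31 × 10 = 310 Ω
Lowest = 310 × (1 − 5/100) = 294.5 Ω.

294.5 Ω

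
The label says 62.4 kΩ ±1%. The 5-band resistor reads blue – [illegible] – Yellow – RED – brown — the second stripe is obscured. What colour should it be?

red

62400 Ω = 624 × 10^2.
The second band gives digit 2 of the significand, and 2 is red.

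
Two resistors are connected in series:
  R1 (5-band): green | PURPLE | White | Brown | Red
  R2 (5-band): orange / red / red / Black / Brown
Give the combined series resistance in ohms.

6112 Ω

R1: green, violet, white → 579; brown ×10 → 5790 Ω.
R2: orange, red, red → 322; black ×1 → 322 Ω.
Series: 5790 + 322 = 6112 Ω.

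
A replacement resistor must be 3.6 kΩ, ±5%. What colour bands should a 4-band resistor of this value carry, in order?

3600 Ω = 36 × 10^2.
3 → orange
6 → blue
Multiplier 10^2 → red.
±5% tolerance → gold.

orange, blue, red, gold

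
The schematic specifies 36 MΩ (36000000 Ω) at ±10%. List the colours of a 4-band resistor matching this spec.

36000000 Ω = 36 × 10^6.
3 → orange
6 → blue
Multiplier 10^6 → blue.
±10% tolerance → silver.

orange, blue, blue, silver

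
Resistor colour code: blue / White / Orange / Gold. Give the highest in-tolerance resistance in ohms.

72450 Ω

Blue → 6 (first significant figure)
White → 9 (second significant figure)
Orange → ×10^3 multiplier
Gold → ±5% tolerance
69 × 1000 = 69000 Ω
Highest = 69000 × (1 + 5/100) = 72450 Ω.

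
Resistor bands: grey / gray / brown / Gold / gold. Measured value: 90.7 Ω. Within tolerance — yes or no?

yes

Grey → 8 (first significant figure)
Grey → 8 (second significant figure)
Brown → 1 (third significant figure)
Gold → ×0.1 multiplier
Gold → ±5% tolerance
881 × 0.1 = 88.1 Ω
Allowed range: 83.695 Ω to 92.505 Ω.
90.7 Ω lies inside that range.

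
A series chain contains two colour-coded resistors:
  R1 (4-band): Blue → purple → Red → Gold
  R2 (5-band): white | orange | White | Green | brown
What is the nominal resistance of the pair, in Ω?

93906700 Ω

R1: blue, violet → 67; red ×10^2 → 6700 Ω.
R2: white, orange, white → 939; green ×10^5 → 93900000 Ω.
Series: 6700 + 93900000 = 93906700 Ω.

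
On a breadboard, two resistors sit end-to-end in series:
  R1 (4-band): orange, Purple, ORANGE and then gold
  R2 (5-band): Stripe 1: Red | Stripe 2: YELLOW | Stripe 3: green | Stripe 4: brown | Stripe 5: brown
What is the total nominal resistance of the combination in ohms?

R1: orange, violet → 37; orange ×10^3 → 37000 Ω.
R2: red, yellow, green → 245; brown ×10 → 2450 Ω.
Series: 37000 + 2450 = 39450 Ω.

39450 Ω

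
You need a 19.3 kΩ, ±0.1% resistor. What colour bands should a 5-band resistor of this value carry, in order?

19300 Ω = 193 × 10^2.
1 → brown
9 → white
3 → orange
Multiplier 10^2 → red.
±0.1% tolerance → violet.

brown, white, orange, red, violet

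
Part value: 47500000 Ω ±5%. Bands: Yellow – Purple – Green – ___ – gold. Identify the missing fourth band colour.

47500000 Ω = 475 × 10^5.
The fourth band is the multiplier, 10^5, which is green.

green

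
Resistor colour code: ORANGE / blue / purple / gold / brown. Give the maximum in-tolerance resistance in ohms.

Orange → 3 (first significant figure)
Blue → 6 (second significant figure)
Violet → 7 (third significant figure)
Gold → ×0.1 multiplier
Brown → ±1% tolerance
367 × 0.1 = 36.7 Ω
Maximum = 36.7 × (1 + 1/100) = 37.067 Ω.

37.067 Ω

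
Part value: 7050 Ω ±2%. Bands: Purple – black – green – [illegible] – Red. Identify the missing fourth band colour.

brown

7050 Ω = 705 × 10^1.
The fourth band is the multiplier, 10^1, which is brown.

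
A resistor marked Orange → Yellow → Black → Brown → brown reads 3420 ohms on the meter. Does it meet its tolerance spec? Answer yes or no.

Orange → 3 (first significant figure)
Yellow → 4 (second significant figure)
Black → 0 (third significant figure)
Brown → ×10 multiplier
Brown → ±1% tolerance
340 × 10 = 3400 Ω
Allowed range: 3366 Ω to 3434 Ω.
3420 ohms lies inside that range.

yes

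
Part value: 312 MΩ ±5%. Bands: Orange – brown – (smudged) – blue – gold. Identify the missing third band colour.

red

312000000 Ω = 312 × 10^6.
The third band gives digit 2 of the significand, and 2 is red.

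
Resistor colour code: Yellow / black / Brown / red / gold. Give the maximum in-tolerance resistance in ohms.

Yellow → 4 (first significant figure)
Black → 0 (second significant figure)
Brown → 1 (third significant figure)
Red → ×10^2 multiplier
Gold → ±5% tolerance
401 × 100 = 40100 Ω
Maximum = 40100 × (1 + 5/100) = 42105 Ω.

42105 Ω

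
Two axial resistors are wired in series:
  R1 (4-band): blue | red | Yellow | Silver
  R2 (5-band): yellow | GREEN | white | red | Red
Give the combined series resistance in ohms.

665900 Ω

R1: blue, red → 62; yellow ×10^4 → 620000 Ω.
R2: yellow, green, white → 459; red ×10^2 → 45900 Ω.
Series: 620000 + 45900 = 665900 Ω.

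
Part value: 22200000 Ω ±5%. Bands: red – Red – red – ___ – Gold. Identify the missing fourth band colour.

green

22200000 Ω = 222 × 10^5.
The fourth band is the multiplier, 10^5, which is green.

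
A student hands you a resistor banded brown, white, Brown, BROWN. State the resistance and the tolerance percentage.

Brown → 1 (first significant figure)
White → 9 (second significant figure)
Brown → ×10 multiplier
Brown → ±1% tolerance
19 × 10 = 190 Ω

190 Ω ±1%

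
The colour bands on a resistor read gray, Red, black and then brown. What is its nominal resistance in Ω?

82 Ω

Grey → 8 (first significant figure)
Red → 2 (second significant figure)
Black → ×1 multiplier
82 × 1 = 82 Ω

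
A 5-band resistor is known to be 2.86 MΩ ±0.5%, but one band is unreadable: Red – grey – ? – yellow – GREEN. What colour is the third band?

2860000 Ω = 286 × 10^4.
The third band gives digit 6 of the significand, and 6 is blue.

blue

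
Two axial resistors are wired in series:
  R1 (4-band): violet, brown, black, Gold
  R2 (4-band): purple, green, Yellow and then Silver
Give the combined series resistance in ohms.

R1: violet, brown → 71; black ×1 → 71 Ω.
R2: violet, green → 75; yellow ×10^4 → 750000 Ω.
Series: 71 + 750000 = 750071 Ω.

750071 Ω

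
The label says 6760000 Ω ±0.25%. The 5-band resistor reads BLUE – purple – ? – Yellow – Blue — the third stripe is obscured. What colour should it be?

6760000 Ω = 676 × 10^4.
The third band gives digit 6 of the significand, and 6 is blue.

blue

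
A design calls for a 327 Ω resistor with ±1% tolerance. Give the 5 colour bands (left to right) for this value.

327 Ω = 327 × 10^0.
3 → orange
2 → red
7 → violet
Multiplier 10^0 → black.
±1% tolerance → brown.

orange, red, violet, black, brown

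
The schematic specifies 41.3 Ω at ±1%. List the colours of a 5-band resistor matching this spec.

41.3 Ω = 413 × 10^-1.
4 → yellow
1 → brown
3 → orange
Multiplier 10^-1 → gold.
±1% tolerance → brown.

yellow, brown, orange, gold, brown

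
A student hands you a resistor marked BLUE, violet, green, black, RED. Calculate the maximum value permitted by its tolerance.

Blue → 6 (first significant figure)
Violet → 7 (second significant figure)
Green → 5 (third significant figure)
Black → ×1 multiplier
Red → ±2% tolerance
675 × 1 = 675 Ω
Maximum = 675 × (1 + 2/100) = 688.5 Ω.

688.5 Ω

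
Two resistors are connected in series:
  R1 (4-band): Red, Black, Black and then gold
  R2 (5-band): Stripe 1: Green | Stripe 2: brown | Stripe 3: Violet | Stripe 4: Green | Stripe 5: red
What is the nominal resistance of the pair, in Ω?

51700020 Ω

R1: red, black → 20; black ×1 → 20 Ω.
R2: green, brown, violet → 517; green ×10^5 → 51700000 Ω.
Series: 20 + 51700000 = 51700020 Ω.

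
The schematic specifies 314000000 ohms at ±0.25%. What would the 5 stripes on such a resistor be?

314000000 Ω = 314 × 10^6.
3 → orange
1 → brown
4 → yellow
Multiplier 10^6 → blue.
±0.25% tolerance → blue.

orange, brown, yellow, blue, blue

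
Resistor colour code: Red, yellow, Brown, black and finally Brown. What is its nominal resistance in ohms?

241 Ω

Red → 2 (first significant figure)
Yellow → 4 (second significant figure)
Brown → 1 (third significant figure)
Black → ×1 multiplier
241 × 1 = 241 Ω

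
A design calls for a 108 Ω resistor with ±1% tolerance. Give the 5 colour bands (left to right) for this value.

108 Ω = 108 × 10^0.
1 → brown
0 → black
8 → grey
Multiplier 10^0 → black.
±1% tolerance → brown.

brown, black, grey, black, brown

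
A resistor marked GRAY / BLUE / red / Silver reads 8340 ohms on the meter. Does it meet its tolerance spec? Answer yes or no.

yes

Grey → 8 (first significant figure)
Blue → 6 (second significant figure)
Red → ×10^2 multiplier
Silver → ±10% tolerance
86 × 100 = 8600 Ω
Allowed range: 7740 Ω to 9460 Ω.
8340 ohms lies inside that range.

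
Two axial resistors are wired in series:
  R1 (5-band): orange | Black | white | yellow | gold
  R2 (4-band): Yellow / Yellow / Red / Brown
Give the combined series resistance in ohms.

R1: orange, black, white → 309; yellow ×10^4 → 3090000 Ω.
R2: yellow, yellow → 44; red ×10^2 → 4400 Ω.
Series: 3090000 + 4400 = 3094400 Ω.

3094400 Ω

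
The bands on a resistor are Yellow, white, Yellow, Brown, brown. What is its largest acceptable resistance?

Yellow → 4 (first significant figure)
White → 9 (second significant figure)
Yellow → 4 (third significant figure)
Brown → ×10 multiplier
Brown → ±1% tolerance
494 × 10 = 4940 Ω
Largest = 4940 × (1 + 1/100) = 4989.4 Ω.

4989.4 Ω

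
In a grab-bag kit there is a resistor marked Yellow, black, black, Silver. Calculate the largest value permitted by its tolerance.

Yellow → 4 (first significant figure)
Black → 0 (second significant figure)
Black → ×1 multiplier
Silver → ±10% tolerance
40 × 1 = 40 Ω
Largest = 40 × (1 + 10/100) = 44 Ω.

44 Ω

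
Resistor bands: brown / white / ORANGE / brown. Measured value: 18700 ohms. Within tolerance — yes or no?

no

Brown → 1 (first significant figure)
White → 9 (second significant figure)
Orange → ×10^3 multiplier
Brown → ±1% tolerance
19 × 1000 = 19000 Ω
Allowed range: 18810 Ω to 19190 Ω.
18700 ohms lies outside that range.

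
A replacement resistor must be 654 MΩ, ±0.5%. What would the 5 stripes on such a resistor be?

blue, green, yellow, blue, green

654000000 Ω = 654 × 10^6.
6 → blue
5 → green
4 → yellow
Multiplier 10^6 → blue.
±0.5% tolerance → green.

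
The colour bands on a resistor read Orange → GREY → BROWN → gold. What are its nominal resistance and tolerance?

Orange → 3 (first significant figure)
Grey → 8 (second significant figure)
Brown → ×10 multiplier
Gold → ±5% tolerance
38 × 10 = 380 Ω

380 Ω ±5%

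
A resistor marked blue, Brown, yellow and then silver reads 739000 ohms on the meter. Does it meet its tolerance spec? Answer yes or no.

Blue → 6 (first significant figure)
Brown → 1 (second significant figure)
Yellow → ×10^4 multiplier
Silver → ±10% tolerance
61 × 10000 = 610000 Ω
Allowed range: 549000 Ω to 671000 Ω.
739000 ohms lies outside that range.

no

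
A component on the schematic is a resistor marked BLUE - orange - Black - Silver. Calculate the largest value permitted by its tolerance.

Blue → 6 (first significant figure)
Orange → 3 (second significant figure)
Black → ×1 multiplier
Silver → ±10% tolerance
63 × 1 = 63 Ω
Largest = 63 × (1 + 10/100) = 69.3 Ω.

69.3 Ω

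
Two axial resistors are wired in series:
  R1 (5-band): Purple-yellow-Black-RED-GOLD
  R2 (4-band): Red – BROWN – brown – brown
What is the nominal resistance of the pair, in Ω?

R1: violet, yellow, black → 740; red ×10^2 → 74000 Ω.
R2: red, brown → 21; brown ×10 → 210 Ω.
Series: 74000 + 210 = 74210 Ω.

74210 Ω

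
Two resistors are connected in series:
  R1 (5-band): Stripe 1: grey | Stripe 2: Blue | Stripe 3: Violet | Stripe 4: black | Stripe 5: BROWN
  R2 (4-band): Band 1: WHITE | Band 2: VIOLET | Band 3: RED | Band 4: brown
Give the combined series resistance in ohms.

R1: grey, blue, violet → 867; black ×1 → 867 Ω.
R2: white, violet → 97; red ×10^2 → 9700 Ω.
Series: 867 + 9700 = 10567 Ω.

10567 Ω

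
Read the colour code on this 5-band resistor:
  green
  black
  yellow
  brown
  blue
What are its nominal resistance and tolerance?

Green → 5 (first significant figure)
Black → 0 (second significant figure)
Yellow → 4 (third significant figure)
Brown → ×10 multiplier
Blue → ±0.25% tolerance
504 × 10 = 5040 Ω

5040 Ω ±0.25%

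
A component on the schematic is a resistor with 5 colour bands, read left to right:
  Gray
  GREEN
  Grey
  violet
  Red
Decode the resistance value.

8580000000 Ω

Grey → 8 (first significant figure)
Green → 5 (second significant figure)
Grey → 8 (third significant figure)
Violet → ×10^7 multiplier
858 × 10000000 = 8580000000 Ω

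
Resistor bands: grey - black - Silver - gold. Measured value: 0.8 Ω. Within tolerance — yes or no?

yes

Grey → 8 (first significant figure)
Black → 0 (second significant figure)
Silver → ×0.01 multiplier
Gold → ±5% tolerance
80 × 0.01 = 0.8 Ω
Allowed range: 0.76 Ω to 0.84 Ω.
0.8 Ω lies inside that range.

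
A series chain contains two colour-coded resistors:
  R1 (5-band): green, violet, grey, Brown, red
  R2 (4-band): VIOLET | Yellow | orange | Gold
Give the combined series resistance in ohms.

79780 Ω

R1: green, violet, grey → 578; brown ×10 → 5780 Ω.
R2: violet, yellow → 74; orange ×10^3 → 74000 Ω.
Series: 5780 + 74000 = 79780 Ω.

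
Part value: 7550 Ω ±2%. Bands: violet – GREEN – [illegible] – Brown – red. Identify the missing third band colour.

7550 Ω = 755 × 10^1.
The third band gives digit 5 of the significand, and 5 is green.

green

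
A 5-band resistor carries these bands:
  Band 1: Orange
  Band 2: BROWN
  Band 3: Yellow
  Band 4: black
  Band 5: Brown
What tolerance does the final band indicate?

The last band, brown, is the tolerance band.
Brown corresponds to ±1%.

±1%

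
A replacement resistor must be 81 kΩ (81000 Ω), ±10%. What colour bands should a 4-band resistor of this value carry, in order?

grey, brown, orange, silver

81000 Ω = 81 × 10^3.
8 → grey
1 → brown
Multiplier 10^3 → orange.
±10% tolerance → silver.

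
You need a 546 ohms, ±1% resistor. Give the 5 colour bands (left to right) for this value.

546 Ω = 546 × 10^0.
5 → green
4 → yellow
6 → blue
Multiplier 10^0 → black.
±1% tolerance → brown.

green, yellow, blue, black, brown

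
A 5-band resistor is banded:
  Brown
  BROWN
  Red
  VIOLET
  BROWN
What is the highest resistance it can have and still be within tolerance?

1131200000 Ω

Brown → 1 (first significant figure)
Brown → 1 (second significant figure)
Red → 2 (third significant figure)
Violet → ×10^7 multiplier
Brown → ±1% tolerance
112 × 10000000 = 1120000000 Ω
Highest = 1120000000 × (1 + 1/100) = 1131200000 Ω.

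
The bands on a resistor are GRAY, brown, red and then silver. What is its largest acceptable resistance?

Grey → 8 (first significant figure)
Brown → 1 (second significant figure)
Red → ×10^2 multiplier
Silver → ±10% tolerance
81 × 100 = 8100 Ω
Largest = 8100 × (1 + 10/100) = 8910 Ω.

8910 Ω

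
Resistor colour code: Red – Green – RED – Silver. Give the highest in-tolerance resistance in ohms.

Red → 2 (first significant figure)
Green → 5 (second significant figure)
Red → ×10^2 multiplier
Silver → ±10% tolerance
25 × 100 = 2500 Ω
Highest = 2500 × (1 + 10/100) = 2750 Ω.

2750 Ω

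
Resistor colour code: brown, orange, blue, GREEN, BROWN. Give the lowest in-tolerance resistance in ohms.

13464000 Ω

Brown → 1 (first significant figure)
Orange → 3 (second significant figure)
Blue → 6 (third significant figure)
Green → ×10^5 multiplier
Brown → ±1% tolerance
136 × 100000 = 13600000 Ω
Lowest = 13600000 × (1 − 1/100) = 13464000 Ω.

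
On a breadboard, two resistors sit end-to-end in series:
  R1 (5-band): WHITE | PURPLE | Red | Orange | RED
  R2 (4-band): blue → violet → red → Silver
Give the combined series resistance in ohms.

R1: white, violet, red → 972; orange ×10^3 → 972000 Ω.
R2: blue, violet → 67; red ×10^2 → 6700 Ω.
Series: 972000 + 6700 = 978700 Ω.

978700 Ω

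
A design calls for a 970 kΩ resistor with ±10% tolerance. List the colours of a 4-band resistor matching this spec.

white, violet, yellow, silver

970000 Ω = 97 × 10^4.
9 → white
7 → violet
Multiplier 10^4 → yellow.
±10% tolerance → silver.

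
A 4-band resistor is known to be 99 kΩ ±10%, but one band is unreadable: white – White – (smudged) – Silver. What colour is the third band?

orange

99000 Ω = 99 × 10^3.
The third band is the multiplier, 10^3, which is orange.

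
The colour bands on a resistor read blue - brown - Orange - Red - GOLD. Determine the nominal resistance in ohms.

61300 Ω

Blue → 6 (first significant figure)
Brown → 1 (second significant figure)
Orange → 3 (third significant figure)
Red → ×10^2 multiplier
613 × 100 = 61300 Ω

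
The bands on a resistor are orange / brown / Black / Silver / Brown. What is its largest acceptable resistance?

3.131 Ω

Orange → 3 (first significant figure)
Brown → 1 (second significant figure)
Black → 0 (third significant figure)
Silver → ×0.01 multiplier
Brown → ±1% tolerance
310 × 0.01 = 3.1 Ω
Largest = 3.1 × (1 + 1/100) = 3.131 Ω.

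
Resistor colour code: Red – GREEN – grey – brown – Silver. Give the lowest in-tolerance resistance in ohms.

2322 Ω

Red → 2 (first significant figure)
Green → 5 (second significant figure)
Grey → 8 (third significant figure)
Brown → ×10 multiplier
Silver → ±10% tolerance
258 × 10 = 2580 Ω
Lowest = 2580 × (1 − 10/100) = 2322 Ω.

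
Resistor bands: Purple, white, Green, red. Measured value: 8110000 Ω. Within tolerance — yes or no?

no

Violet → 7 (first significant figure)
White → 9 (second significant figure)
Green → ×10^5 multiplier
Red → ±2% tolerance
79 × 100000 = 7900000 Ω
Allowed range: 7742000 Ω to 8058000 Ω.
8110000 Ω lies outside that range.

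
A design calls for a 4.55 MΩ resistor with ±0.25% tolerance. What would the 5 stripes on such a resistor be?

yellow, green, green, yellow, blue

4550000 Ω = 455 × 10^4.
4 → yellow
5 → green
5 → green
Multiplier 10^4 → yellow.
±0.25% tolerance → blue.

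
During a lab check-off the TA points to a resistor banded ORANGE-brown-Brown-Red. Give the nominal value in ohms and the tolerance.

Orange → 3 (first significant figure)
Brown → 1 (second significant figure)
Brown → ×10 multiplier
Red → ±2% tolerance
31 × 10 = 310 Ω

310 Ω ±2%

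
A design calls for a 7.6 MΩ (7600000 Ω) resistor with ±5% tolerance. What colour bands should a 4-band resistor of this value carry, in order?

violet, blue, green, gold

7600000 Ω = 76 × 10^5.
7 → violet
6 → blue
Multiplier 10^5 → green.
±5% tolerance → gold.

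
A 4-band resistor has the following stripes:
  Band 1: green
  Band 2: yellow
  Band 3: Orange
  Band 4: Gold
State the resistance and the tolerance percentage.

54000 Ω ±5%

Green → 5 (first significant figure)
Yellow → 4 (second significant figure)
Orange → ×10^3 multiplier
Gold → ±5% tolerance
54 × 1000 = 54000 Ω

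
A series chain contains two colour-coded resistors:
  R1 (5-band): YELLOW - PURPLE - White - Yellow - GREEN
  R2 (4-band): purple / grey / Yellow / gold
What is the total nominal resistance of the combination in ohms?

5570000 Ω

R1: yellow, violet, white → 479; yellow ×10^4 → 4790000 Ω.
R2: violet, grey → 78; yellow ×10^4 → 780000 Ω.
Series: 4790000 + 780000 = 5570000 Ω.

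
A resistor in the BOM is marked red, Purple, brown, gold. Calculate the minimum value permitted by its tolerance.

Red → 2 (first significant figure)
Violet → 7 (second significant figure)
Brown → ×10 multiplier
Gold → ±5% tolerance
27 × 10 = 270 Ω
Minimum = 270 × (1 − 5/100) = 256.5 Ω.

256.5 Ω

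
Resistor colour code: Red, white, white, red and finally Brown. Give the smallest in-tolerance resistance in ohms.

Red → 2 (first significant figure)
White → 9 (second significant figure)
White → 9 (third significant figure)
Red → ×10^2 multiplier
Brown → ±1% tolerance
299 × 100 = 29900 Ω
Smallest = 29900 × (1 − 1/100) = 29601 Ω.

29601 Ω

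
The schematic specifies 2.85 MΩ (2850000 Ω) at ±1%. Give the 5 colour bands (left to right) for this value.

2850000 Ω = 285 × 10^4.
2 → red
8 → grey
5 → green
Multiplier 10^4 → yellow.
±1% tolerance → brown.

red, grey, green, yellow, brown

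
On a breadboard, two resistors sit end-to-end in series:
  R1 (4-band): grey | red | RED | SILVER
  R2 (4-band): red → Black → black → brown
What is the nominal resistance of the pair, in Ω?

R1: grey, red → 82; red ×10^2 → 8200 Ω.
R2: red, black → 20; black ×1 → 20 Ω.
Series: 8200 + 20 = 8220 Ω.

8220 Ω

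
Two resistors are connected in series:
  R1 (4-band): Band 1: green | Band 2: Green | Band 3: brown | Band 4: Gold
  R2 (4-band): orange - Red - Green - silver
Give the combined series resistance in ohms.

3200550 Ω

R1: green, green → 55; brown ×10 → 550 Ω.
R2: orange, red → 32; green ×10^5 → 3200000 Ω.
Series: 550 + 3200000 = 3200550 Ω.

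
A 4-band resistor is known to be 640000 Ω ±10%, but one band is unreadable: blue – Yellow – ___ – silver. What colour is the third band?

640000 Ω = 64 × 10^4.
The third band is the multiplier, 10^4, which is yellow.

yellow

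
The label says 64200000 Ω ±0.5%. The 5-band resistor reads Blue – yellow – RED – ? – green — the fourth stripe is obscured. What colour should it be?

green

64200000 Ω = 642 × 10^5.
The fourth band is the multiplier, 10^5, which is green.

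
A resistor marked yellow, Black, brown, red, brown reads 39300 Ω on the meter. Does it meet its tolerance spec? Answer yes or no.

Yellow → 4 (first significant figure)
Black → 0 (second significant figure)
Brown → 1 (third significant figure)
Red → ×10^2 multiplier
Brown → ±1% tolerance
401 × 100 = 40100 Ω
Allowed range: 39699 Ω to 40501 Ω.
39300 Ω lies outside that range.

no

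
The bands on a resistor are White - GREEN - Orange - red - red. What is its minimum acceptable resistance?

93394 Ω

White → 9 (first significant figure)
Green → 5 (second significant figure)
Orange → 3 (third significant figure)
Red → ×10^2 multiplier
Red → ±2% tolerance
953 × 100 = 95300 Ω
Minimum = 95300 × (1 − 2/100) = 93394 Ω.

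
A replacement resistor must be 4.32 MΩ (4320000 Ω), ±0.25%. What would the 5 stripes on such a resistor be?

yellow, orange, red, yellow, blue

4320000 Ω = 432 × 10^4.
4 → yellow
3 → orange
2 → red
Multiplier 10^4 → yellow.
±0.25% tolerance → blue.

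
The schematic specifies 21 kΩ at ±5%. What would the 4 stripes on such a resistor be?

21000 Ω = 21 × 10^3.
2 → red
1 → brown
Multiplier 10^3 → orange.
±5% tolerance → gold.

red, brown, orange, gold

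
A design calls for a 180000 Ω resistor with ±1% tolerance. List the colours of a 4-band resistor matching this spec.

brown, grey, yellow, brown

180000 Ω = 18 × 10^4.
1 → brown
8 → grey
Multiplier 10^4 → yellow.
±1% tolerance → brown.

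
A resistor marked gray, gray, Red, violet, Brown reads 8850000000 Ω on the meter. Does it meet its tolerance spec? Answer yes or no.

Grey → 8 (first significant figure)
Grey → 8 (second significant figure)
Red → 2 (third significant figure)
Violet → ×10^7 multiplier
Brown → ±1% tolerance
882 × 10000000 = 8820000000 Ω
Allowed range: 8731800000 Ω to 8908200000 Ω.
8850000000 Ω lies inside that range.

yes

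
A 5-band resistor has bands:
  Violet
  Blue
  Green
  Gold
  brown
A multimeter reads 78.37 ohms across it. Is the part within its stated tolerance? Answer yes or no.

no

Violet → 7 (first significant figure)
Blue → 6 (second significant figure)
Green → 5 (third significant figure)
Gold → ×0.1 multiplier
Brown → ±1% tolerance
765 × 0.1 = 76.5 Ω
Allowed range: 75.735 Ω to 77.265 Ω.
78.37 ohms lies outside that range.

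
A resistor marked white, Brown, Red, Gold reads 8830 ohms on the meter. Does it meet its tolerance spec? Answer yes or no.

White → 9 (first significant figure)
Brown → 1 (second significant figure)
Red → ×10^2 multiplier
Gold → ±5% tolerance
91 × 100 = 9100 Ω
Allowed range: 8645 Ω to 9555 Ω.
8830 ohms lies inside that range.

yes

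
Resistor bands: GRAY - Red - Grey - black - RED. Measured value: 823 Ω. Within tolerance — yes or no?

Grey → 8 (first significant figure)
Red → 2 (second significant figure)
Grey → 8 (third significant figure)
Black → ×1 multiplier
Red → ±2% tolerance
828 × 1 = 828 Ω
Allowed range: 811.44 Ω to 844.56 Ω.
823 Ω lies inside that range.

yes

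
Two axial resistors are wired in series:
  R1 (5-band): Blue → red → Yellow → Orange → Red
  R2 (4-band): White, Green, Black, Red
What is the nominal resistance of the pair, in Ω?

R1: blue, red, yellow → 624; orange ×10^3 → 624000 Ω.
R2: white, green → 95; black ×1 → 95 Ω.
Series: 624000 + 95 = 624095 Ω.

624095 Ω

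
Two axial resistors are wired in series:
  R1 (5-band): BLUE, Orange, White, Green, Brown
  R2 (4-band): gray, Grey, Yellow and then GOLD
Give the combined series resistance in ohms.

64780000 Ω

R1: blue, orange, white → 639; green ×10^5 → 63900000 Ω.
R2: grey, grey → 88; yellow ×10^4 → 880000 Ω.
Series: 63900000 + 880000 = 64780000 Ω.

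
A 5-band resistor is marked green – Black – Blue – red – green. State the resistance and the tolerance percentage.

50600 Ω ±0.5%

Green → 5 (first significant figure)
Black → 0 (second significant figure)
Blue → 6 (third significant figure)
Red → ×10^2 multiplier
Green → ±0.5% tolerance
506 × 100 = 50600 Ω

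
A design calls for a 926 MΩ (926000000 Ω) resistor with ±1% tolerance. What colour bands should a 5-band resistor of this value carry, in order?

white, red, blue, blue, brown

926000000 Ω = 926 × 10^6.
9 → white
2 → red
6 → blue
Multiplier 10^6 → blue.
±1% tolerance → brown.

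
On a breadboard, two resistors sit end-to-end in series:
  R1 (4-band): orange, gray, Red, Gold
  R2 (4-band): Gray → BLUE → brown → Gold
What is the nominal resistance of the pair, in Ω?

4660 Ω

R1: orange, grey → 38; red ×10^2 → 3800 Ω.
R2: grey, blue → 86; brown ×10 → 860 Ω.
Series: 3800 + 860 = 4660 Ω.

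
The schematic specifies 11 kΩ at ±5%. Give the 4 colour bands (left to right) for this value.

brown, brown, orange, gold

11000 Ω = 11 × 10^3.
1 → brown
1 → brown
Multiplier 10^3 → orange.
±5% tolerance → gold.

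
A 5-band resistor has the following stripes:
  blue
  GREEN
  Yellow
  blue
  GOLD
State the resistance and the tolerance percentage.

Blue → 6 (first significant figure)
Green → 5 (second significant figure)
Yellow → 4 (third significant figure)
Blue → ×10^6 multiplier
Gold → ±5% tolerance
654 × 1000000 = 654000000 Ω

654000000 Ω ±5%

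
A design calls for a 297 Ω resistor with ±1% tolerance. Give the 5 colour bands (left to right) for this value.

red, white, violet, black, brown

297 Ω = 297 × 10^0.
2 → red
9 → white
7 → violet
Multiplier 10^0 → black.
±1% tolerance → brown.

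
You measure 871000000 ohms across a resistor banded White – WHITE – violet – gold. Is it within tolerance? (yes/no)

no

White → 9 (first significant figure)
White → 9 (second significant figure)
Violet → ×10^7 multiplier
Gold → ±5% tolerance
99 × 10000000 = 990000000 Ω
Allowed range: 940500000 Ω to 1039500000 Ω.
871000000 ohms lies outside that range.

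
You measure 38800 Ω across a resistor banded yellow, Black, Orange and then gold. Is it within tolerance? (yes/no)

Yellow → 4 (first significant figure)
Black → 0 (second significant figure)
Orange → ×10^3 multiplier
Gold → ±5% tolerance
40 × 1000 = 40000 Ω
Allowed range: 38000 Ω to 42000 Ω.
38800 Ω lies inside that range.

yes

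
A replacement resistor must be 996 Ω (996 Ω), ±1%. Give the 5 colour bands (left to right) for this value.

996 Ω = 996 × 10^0.
9 → white
9 → white
6 → blue
Multiplier 10^0 → black.
±1% tolerance → brown.

white, white, blue, black, brown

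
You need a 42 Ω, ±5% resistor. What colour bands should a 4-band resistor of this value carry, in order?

yellow, red, black, gold

42 Ω = 42 × 10^0.
4 → yellow
2 → red
Multiplier 10^0 → black.
±5% tolerance → gold.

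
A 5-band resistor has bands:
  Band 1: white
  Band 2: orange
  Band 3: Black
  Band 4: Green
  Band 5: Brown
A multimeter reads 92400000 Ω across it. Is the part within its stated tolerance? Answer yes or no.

yes

White → 9 (first significant figure)
Orange → 3 (second significant figure)
Black → 0 (third significant figure)
Green → ×10^5 multiplier
Brown → ±1% tolerance
930 × 100000 = 93000000 Ω
Allowed range: 92070000 Ω to 93930000 Ω.
92400000 Ω lies inside that range.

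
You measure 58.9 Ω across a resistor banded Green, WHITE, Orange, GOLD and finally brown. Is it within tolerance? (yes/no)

yes

Green → 5 (first significant figure)
White → 9 (second significant figure)
Orange → 3 (third significant figure)
Gold → ×0.1 multiplier
Brown → ±1% tolerance
593 × 0.1 = 59.3 Ω
Allowed range: 58.707 Ω to 59.893 Ω.
58.9 Ω lies inside that range.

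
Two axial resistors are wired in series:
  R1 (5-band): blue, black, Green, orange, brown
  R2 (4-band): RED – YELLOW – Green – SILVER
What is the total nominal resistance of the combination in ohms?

R1: blue, black, green → 605; orange ×10^3 → 605000 Ω.
R2: red, yellow → 24; green ×10^5 → 2400000 Ω.
Series: 605000 + 2400000 = 3005000 Ω.

3005000 Ω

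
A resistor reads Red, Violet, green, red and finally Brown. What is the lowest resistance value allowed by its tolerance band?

Red → 2 (first significant figure)
Violet → 7 (second significant figure)
Green → 5 (third significant figure)
Red → ×10^2 multiplier
Brown → ±1% tolerance
275 × 100 = 27500 Ω
Lowest = 27500 × (1 − 1/100) = 27225 Ω.

27225 Ω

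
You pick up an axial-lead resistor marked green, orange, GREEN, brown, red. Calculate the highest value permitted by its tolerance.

5457 Ω

Green → 5 (first significant figure)
Orange → 3 (second significant figure)
Green → 5 (third significant figure)
Brown → ×10 multiplier
Red → ±2% tolerance
535 × 10 = 5350 Ω
Highest = 5350 × (1 + 2/100) = 5457 Ω.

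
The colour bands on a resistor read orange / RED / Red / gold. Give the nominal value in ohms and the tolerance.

Orange → 3 (first significant figure)
Red → 2 (second significant figure)
Red → ×10^2 multiplier
Gold → ±5% tolerance
32 × 100 = 3200 Ω

3200 Ω ±5%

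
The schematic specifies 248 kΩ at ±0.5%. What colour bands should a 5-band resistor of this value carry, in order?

248000 Ω = 248 × 10^3.
2 → red
4 → yellow
8 → grey
Multiplier 10^3 → orange.
±0.5% tolerance → green.

red, yellow, grey, orange, green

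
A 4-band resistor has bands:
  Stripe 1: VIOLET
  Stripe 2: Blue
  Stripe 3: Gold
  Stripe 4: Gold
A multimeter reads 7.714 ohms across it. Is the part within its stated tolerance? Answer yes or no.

yes

Violet → 7 (first significant figure)
Blue → 6 (second significant figure)
Gold → ×0.1 multiplier
Gold → ±5% tolerance
76 × 0.1 = 7.6 Ω
Allowed range: 7.22 Ω to 7.98 Ω.
7.714 ohms lies inside that range.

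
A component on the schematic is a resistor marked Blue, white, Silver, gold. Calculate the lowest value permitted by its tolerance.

0.6555 Ω

Blue → 6 (first significant figure)
White → 9 (second significant figure)
Silver → ×0.01 multiplier
Gold → ±5% tolerance
69 × 0.01 = 0.69 Ω
Lowest = 0.69 × (1 − 5/100) = 0.6555 Ω.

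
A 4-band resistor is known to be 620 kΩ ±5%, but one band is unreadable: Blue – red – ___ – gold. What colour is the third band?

620000 Ω = 62 × 10^4.
The third band is the multiplier, 10^4, which is yellow.

yellow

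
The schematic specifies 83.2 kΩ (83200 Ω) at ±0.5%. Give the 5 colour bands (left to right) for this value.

83200 Ω = 832 × 10^2.
8 → grey
3 → orange
2 → red
Multiplier 10^2 → red.
±0.5% tolerance → green.

grey, orange, red, red, green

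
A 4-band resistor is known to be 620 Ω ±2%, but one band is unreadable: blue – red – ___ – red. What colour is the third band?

620 Ω = 62 × 10^1.
The third band is the multiplier, 10^1, which is brown.

brown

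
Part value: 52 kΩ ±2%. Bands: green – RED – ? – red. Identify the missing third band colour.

orange

52000 Ω = 52 × 10^3.
The third band is the multiplier, 10^3, which is orange.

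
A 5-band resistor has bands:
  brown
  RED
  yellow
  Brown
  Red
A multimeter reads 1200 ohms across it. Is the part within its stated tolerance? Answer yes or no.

Brown → 1 (first significant figure)
Red → 2 (second significant figure)
Yellow → 4 (third significant figure)
Brown → ×10 multiplier
Red → ±2% tolerance
124 × 10 = 1240 Ω
Allowed range: 1215.2 Ω to 1264.8 Ω.
1200 ohms lies outside that range.

no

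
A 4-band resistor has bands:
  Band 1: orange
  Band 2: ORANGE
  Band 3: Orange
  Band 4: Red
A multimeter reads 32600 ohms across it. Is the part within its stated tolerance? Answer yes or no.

yes

Orange → 3 (first significant figure)
Orange → 3 (second significant figure)
Orange → ×10^3 multiplier
Red → ±2% tolerance
33 × 1000 = 33000 Ω
Allowed range: 32340 Ω to 33660 Ω.
32600 ohms lies inside that range.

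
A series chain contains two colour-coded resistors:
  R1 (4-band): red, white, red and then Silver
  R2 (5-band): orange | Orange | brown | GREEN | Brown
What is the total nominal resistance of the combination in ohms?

R1: red, white → 29; red ×10^2 → 2900 Ω.
R2: orange, orange, brown → 331; green ×10^5 → 33100000 Ω.
Series: 2900 + 33100000 = 33102900 Ω.

33102900 Ω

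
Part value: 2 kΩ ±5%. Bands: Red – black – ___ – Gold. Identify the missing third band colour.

2000 Ω = 20 × 10^2.
The third band is the multiplier, 10^2, which is red.

red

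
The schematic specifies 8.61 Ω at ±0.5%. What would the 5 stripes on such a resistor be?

grey, blue, brown, silver, green

8.61 Ω = 861 × 10^-2.
8 → grey
6 → blue
1 → brown
Multiplier 10^-2 → silver.
±0.5% tolerance → green.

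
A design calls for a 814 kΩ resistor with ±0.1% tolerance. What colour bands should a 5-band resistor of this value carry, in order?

814000 Ω = 814 × 10^3.
8 → grey
1 → brown
4 → yellow
Multiplier 10^3 → orange.
±0.1% tolerance → violet.

grey, brown, yellow, orange, violet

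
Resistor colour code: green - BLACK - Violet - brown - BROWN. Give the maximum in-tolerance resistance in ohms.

Green → 5 (first significant figure)
Black → 0 (second significant figure)
Violet → 7 (third significant figure)
Brown → ×10 multiplier
Brown → ±1% tolerance
507 × 10 = 5070 Ω
Maximum = 5070 × (1 + 1/100) = 5120.7 Ω.

5120.7 Ω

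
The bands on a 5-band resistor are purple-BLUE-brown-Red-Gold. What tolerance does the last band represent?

±5%

The last band, gold, is the tolerance band.
Gold corresponds to ±5%.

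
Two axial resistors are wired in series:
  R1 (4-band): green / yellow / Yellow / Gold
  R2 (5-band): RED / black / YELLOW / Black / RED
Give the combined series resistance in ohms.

R1: green, yellow → 54; yellow ×10^4 → 540000 Ω.
R2: red, black, yellow → 204; black ×1 → 204 Ω.
Series: 540000 + 204 = 540204 Ω.

540204 Ω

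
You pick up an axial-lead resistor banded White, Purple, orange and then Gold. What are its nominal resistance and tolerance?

97000 Ω ±5%

White → 9 (first significant figure)
Violet → 7 (second significant figure)
Orange → ×10^3 multiplier
Gold → ±5% tolerance
97 × 1000 = 97000 Ω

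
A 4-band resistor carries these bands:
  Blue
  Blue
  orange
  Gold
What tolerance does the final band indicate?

±5%

The last band, gold, is the tolerance band.
Gold corresponds to ±5%.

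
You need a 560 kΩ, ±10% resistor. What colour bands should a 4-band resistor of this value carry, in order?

560000 Ω = 56 × 10^4.
5 → green
6 → blue
Multiplier 10^4 → yellow.
±10% tolerance → silver.

green, blue, yellow, silver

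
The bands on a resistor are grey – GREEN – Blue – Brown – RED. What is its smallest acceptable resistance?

Grey → 8 (first significant figure)
Green → 5 (second significant figure)
Blue → 6 (third significant figure)
Brown → ×10 multiplier
Red → ±2% tolerance
856 × 10 = 8560 Ω
Smallest = 8560 × (1 − 2/100) = 8388.8 Ω.

8388.8 Ω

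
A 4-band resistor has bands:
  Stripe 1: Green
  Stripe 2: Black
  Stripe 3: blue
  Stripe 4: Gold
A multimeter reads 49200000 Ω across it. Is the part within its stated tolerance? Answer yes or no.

yes

Green → 5 (first significant figure)
Black → 0 (second significant figure)
Blue → ×10^6 multiplier
Gold → ±5% tolerance
50 × 1000000 = 50000000 Ω
Allowed range: 47500000 Ω to 52500000 Ω.
49200000 Ω lies inside that range.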